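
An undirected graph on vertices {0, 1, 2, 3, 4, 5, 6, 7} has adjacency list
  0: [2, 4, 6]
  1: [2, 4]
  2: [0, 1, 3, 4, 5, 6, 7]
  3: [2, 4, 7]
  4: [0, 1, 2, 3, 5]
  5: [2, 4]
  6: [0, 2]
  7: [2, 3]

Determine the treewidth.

2

A width-2 tree decomposition is:
Bags: B1 = {1, 2, 4}  B2 = {2, 4, 5}  B3 = {2, 3, 4}  B4 = {0, 2, 4}  B5 = {2, 3, 7}  B6 = {0, 2, 6}
Tree: B1–B2, B2–B3, B1–B4, B3–B5, B4–B6
Every bag has size at most 3, so the width is 3 − 1 = 2 and tw(G) ≤ 2. Conversely, {0, 2, 4} is a clique of size 3, and the vertices of any clique must share a bag in every tree decomposition; so some bag has ≥ 3 vertices and tw(G) ≥ 2. Hence tw(G) = 2 exactly.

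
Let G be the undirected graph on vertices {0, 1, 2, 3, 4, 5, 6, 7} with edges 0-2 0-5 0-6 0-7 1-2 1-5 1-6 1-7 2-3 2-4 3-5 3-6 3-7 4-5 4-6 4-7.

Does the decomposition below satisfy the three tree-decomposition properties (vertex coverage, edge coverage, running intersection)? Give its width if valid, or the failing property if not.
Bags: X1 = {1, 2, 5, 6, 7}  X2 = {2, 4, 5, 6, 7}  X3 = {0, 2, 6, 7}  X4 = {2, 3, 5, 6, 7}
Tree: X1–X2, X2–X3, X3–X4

A tree decomposition must satisfy three properties: every vertex lies in some bag; for every edge, both endpoints lie together in some bag; and for every vertex, the bags containing it form a connected subtree. Here edge (5,0) lies in no bag, so the decomposition is invalid.

No — edge (5,0) lies in no bag.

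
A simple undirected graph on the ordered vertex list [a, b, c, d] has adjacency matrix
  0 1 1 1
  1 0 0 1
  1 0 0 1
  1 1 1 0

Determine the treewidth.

A width-2 tree decomposition is:
Bags: B1 = {a, c, d}  B2 = {a, b, d}
Tree: B1–B2
Each bag holds 3 vertices, so the decomposition has width 2, which upper-bounds the treewidth. For the lower bound, the 3 vertices {a, c, d} are pairwise adjacent, and any tree decomposition puts a clique entirely inside one bag — forcing width ≥ 2. Combining the bounds, tw(G) = 2.

2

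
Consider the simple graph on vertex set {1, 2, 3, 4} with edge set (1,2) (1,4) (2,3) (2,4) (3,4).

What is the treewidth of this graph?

A width-2 tree decomposition is:
Bags: B1 = {1, 2, 4}  B2 = {2, 3, 4}
Tree: B1–B2
The largest bag has 3 vertices, giving width 2; this decomposition certifies tw(G) ≤ 2. On the other hand G contains the 3-clique {1, 2, 4}. A clique must lie in a single bag of any decomposition, so no decomposition can have width below 2. Combining the bounds, tw(G) = 2.

2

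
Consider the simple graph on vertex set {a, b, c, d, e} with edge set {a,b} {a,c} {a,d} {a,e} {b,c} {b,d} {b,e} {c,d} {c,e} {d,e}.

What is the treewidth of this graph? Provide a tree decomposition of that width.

With just one bag of size 5, the width is 5 − 1 = 4, so tw(G) ≤ 4. Conversely, {a, b, c, d, e} is a clique of size 5, and the vertices of any clique must share a bag in every tree decomposition; so some bag has ≥ 5 vertices and tw(G) ≥ 4. Hence tw(G) = 4 exactly.

Treewidth 4.
One such decomposition:
Bags: B1 = {a, b, c, d, e}
Tree: (single bag)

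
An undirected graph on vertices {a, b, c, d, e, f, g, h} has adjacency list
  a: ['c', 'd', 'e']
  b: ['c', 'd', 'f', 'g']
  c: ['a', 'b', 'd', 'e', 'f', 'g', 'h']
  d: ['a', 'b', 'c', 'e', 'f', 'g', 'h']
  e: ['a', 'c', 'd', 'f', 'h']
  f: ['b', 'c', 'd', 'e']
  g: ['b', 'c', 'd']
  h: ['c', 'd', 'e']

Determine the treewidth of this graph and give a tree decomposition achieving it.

Treewidth 3.
One optimal decomposition is:
Bags: B1 = {b, c, d, f}  B2 = {c, d, e, f}  B3 = {b, c, d, g}  B4 = {c, d, e, h}  B5 = {a, c, d, e}
Tree: B1–B2, B1–B3, B2–B4, B4–B5

Each bag holds 4 vertices, so the decomposition has width 3, which upper-bounds the treewidth. On the other hand G contains the 4-clique {b, c, d, g}. A clique must lie in a single bag of any decomposition, so no decomposition can have width below 3. Combining the bounds, tw(G) = 3.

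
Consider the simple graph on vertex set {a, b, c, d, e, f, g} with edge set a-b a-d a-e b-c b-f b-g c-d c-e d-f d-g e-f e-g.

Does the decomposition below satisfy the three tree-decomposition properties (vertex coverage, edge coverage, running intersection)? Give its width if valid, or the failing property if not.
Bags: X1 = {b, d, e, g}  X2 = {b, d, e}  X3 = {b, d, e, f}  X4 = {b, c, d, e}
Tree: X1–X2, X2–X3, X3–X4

A tree decomposition must satisfy three properties: every vertex lies in some bag; for every edge, both endpoints lie together in some bag; and for every vertex, the bags containing it form a connected subtree. Here vertex a appears in no bag, so the decomposition is invalid.

No — vertex a appears in no bag.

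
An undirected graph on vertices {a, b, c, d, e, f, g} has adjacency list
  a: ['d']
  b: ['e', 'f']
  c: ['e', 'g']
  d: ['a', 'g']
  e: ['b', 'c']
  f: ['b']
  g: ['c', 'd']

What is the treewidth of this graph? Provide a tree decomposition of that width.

Treewidth 1.
Bags: B1 = {a, d}  B2 = {d, g}  B3 = {c, g}  B4 = {c, e}  B5 = {b, e}  B6 = {b, f}
Tree: B1–B2, B2–B3, B3–B4, B4–B5, B5–B6

The largest bag has 2 vertices, giving width 1; this decomposition certifies tw(G) ≤ 1. Any graph with an edge has treewidth ≥ 1, and G has the edge a–d. Hence tw(G) = 1 exactly.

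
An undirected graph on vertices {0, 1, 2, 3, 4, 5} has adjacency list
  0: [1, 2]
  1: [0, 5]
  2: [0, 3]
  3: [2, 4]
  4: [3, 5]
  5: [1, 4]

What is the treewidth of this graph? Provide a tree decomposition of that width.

The largest bag has 3 vertices, giving width 2; this decomposition certifies tw(G) ≤ 2. For the lower bound, G contains the cycle 3–4–5–1–0–2–3, so G is not a forest; only forests have treewidth ≤ 1, hence tw(G) ≥ 2. Hence tw(G) = 2 exactly.

Treewidth 2.
Bags: B1 = {3, 4, 5}  B2 = {1, 3, 5}  B3 = {0, 1, 3}  B4 = {0, 2, 3}
Tree: B1–B2, B2–B3, B3–B4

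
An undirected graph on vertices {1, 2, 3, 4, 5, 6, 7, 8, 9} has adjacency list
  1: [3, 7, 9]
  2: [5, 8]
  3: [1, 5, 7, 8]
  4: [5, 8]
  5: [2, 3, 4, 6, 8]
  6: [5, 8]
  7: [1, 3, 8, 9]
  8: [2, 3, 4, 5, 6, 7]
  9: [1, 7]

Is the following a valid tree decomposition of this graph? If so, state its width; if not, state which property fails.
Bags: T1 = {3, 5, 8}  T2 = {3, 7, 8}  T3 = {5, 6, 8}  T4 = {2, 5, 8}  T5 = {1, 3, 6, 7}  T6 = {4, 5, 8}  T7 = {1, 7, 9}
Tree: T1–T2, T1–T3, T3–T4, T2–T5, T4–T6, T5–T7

A tree decomposition must satisfy three properties: every vertex lies in some bag; for every edge, both endpoints lie together in some bag; and for every vertex, the bags containing it form a connected subtree. Here bags containing vertex 6 are not connected in the tree, so the decomposition is invalid.

No — bags containing vertex 6 are not connected in the tree.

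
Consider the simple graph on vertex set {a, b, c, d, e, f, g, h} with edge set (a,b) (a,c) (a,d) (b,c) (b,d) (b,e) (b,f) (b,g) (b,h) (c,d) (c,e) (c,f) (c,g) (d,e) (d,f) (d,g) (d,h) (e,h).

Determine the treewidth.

3

A width-3 tree decomposition is:
Bags: B1 = {b, c, d, f}  B2 = {b, c, d, e}  B3 = {a, b, c, d}  B4 = {b, c, d, g}  B5 = {b, d, e, h}
Tree: B1–B2, B2–B3, B1–B4, B2–B5
The largest bag has 4 vertices, giving width 3; this decomposition certifies tw(G) ≤ 3. On the other hand G contains the 4-clique {b, d, e, h}. A clique must lie in a single bag of any decomposition, so no decomposition can have width below 3. The upper and lower bounds meet at 3, so that is the treewidth.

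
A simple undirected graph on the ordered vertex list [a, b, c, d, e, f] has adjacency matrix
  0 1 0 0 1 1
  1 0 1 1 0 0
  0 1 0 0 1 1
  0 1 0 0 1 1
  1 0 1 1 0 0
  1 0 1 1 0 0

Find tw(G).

A width-3 tree decomposition is:
Bags: B1 = {b, d, e, f}  B2 = {a, b, e, f}  B3 = {b, c, e, f}
Tree: B1–B2, B2–B3
Each bag holds 4 vertices, so the decomposition has width 3, which upper-bounds the treewidth. For the lower bound: the 4 vertex sets {d,e}, {a,f}, {b}, {c} are disjoint, each induces a connected subgraph, and every pair is joined by at least one edge of G. Contracting each set to a single vertex therefore yields K_{4} as a minor, and since treewidth is minor-monotone, tw(G) ≥ tw(K_{4}) = 3. Combining the bounds, tw(G) = 3.

3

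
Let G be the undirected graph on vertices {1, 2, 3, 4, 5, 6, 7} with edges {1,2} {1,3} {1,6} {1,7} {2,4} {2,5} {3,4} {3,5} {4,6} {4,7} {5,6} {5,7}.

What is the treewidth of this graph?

A width-3 tree decomposition is:
Bags: B1 = {1, 2, 4, 5}  B2 = {1, 4, 5, 6}  B3 = {1, 4, 5, 7}  B4 = {1, 3, 4, 5}
Tree: B1–B2, B2–B3, B3–B4
Each bag holds 4 vertices, so the decomposition has width 3, which upper-bounds the treewidth. For the lower bound: the 4 vertex sets {2,5}, {4,6}, {1}, {7} are disjoint, each induces a connected subgraph, and every pair is joined by at least one edge of G. Contracting each set to a single vertex therefore yields K_{4} as a minor, and since treewidth is minor-monotone, tw(G) ≥ tw(K_{4}) = 3. Therefore the treewidth is 3.

3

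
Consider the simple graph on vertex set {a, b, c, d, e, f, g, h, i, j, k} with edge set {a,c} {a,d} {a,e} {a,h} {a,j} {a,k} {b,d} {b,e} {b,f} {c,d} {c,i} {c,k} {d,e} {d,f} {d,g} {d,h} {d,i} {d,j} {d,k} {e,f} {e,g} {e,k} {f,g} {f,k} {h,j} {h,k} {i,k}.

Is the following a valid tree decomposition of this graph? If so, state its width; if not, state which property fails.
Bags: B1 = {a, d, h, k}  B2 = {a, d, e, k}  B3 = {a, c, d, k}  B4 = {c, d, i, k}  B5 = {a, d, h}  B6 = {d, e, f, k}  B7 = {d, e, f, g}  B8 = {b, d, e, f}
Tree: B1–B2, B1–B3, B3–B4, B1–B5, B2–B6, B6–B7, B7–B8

No — vertex j appears in no bag.

A tree decomposition must satisfy three properties: every vertex lies in some bag; for every edge, both endpoints lie together in some bag; and for every vertex, the bags containing it form a connected subtree. Here vertex j appears in no bag, so the decomposition is invalid.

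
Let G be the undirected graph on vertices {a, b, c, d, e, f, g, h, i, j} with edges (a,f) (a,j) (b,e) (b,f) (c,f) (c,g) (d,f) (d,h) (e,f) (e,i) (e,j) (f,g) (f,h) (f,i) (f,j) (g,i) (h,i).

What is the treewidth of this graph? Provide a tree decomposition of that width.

Treewidth 2.
Bags: B1 = {f, g, i}  B2 = {c, f, g}  B3 = {f, h, i}  B4 = {d, f, h}  B5 = {e, f, i}  B6 = {e, f, j}  B7 = {a, f, j}  B8 = {b, e, f}
Tree: B1–B2, B1–B3, B3–B4, B1–B5, B5–B6, B6–B7, B5–B8

Each bag holds 3 vertices, so the decomposition has width 2, which upper-bounds the treewidth. Conversely, {d, f, h} is a clique of size 3, and the vertices of any clique must share a bag in every tree decomposition; so some bag has ≥ 3 vertices and tw(G) ≥ 2. Therefore the treewidth is 2.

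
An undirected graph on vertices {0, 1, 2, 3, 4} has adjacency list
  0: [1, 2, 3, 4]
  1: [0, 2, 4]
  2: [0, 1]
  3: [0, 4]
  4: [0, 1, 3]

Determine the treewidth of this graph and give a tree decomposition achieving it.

Treewidth 2.
One such decomposition:
Bags: B1 = {0, 1, 4}  B2 = {0, 1, 2}  B3 = {0, 3, 4}
Tree: B1–B2, B1–B3

The largest bag has 3 vertices, giving width 2; this decomposition certifies tw(G) ≤ 2. For the lower bound, the 3 vertices {0, 1, 2} are pairwise adjacent, and any tree decomposition puts a clique entirely inside one bag — forcing width ≥ 2. The upper and lower bounds meet at 2, so that is the treewidth.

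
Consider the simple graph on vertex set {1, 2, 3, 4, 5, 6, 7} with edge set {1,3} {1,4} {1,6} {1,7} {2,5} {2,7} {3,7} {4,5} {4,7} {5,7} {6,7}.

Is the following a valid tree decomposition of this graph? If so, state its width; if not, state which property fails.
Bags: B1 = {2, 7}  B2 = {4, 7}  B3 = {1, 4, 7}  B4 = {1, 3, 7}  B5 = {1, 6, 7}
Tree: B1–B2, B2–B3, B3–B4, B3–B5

A tree decomposition must satisfy three properties: every vertex lies in some bag; for every edge, both endpoints lie together in some bag; and for every vertex, the bags containing it form a connected subtree. Here vertex 5 appears in no bag, so the decomposition is invalid.

No — vertex 5 appears in no bag.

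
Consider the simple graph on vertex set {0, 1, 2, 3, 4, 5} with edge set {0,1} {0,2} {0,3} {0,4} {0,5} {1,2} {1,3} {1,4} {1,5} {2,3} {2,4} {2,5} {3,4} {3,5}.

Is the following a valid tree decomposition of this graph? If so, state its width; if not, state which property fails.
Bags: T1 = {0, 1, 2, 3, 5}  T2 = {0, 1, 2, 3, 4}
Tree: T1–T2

Yes; width 4.

Vertex coverage: the bags together contain {0, 1, 2, 3, 4, 5}, the full vertex set. Edge coverage: each edge of G has both endpoints in at least one bag. Running intersection: for every vertex, the bags containing it form a connected subtree. All three properties hold, so this is a valid tree decomposition of width max|bag| − 1 = 4, and hence tw(G) ≤ 4.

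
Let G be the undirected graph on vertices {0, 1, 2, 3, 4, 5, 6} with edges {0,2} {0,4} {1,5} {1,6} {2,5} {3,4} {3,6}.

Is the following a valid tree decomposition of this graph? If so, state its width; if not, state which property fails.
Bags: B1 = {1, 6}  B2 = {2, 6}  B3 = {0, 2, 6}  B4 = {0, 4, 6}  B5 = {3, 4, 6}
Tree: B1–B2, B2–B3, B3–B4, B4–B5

No — vertex 5 appears in no bag.

A tree decomposition must satisfy three properties: every vertex lies in some bag; for every edge, both endpoints lie together in some bag; and for every vertex, the bags containing it form a connected subtree. Here vertex 5 appears in no bag, so the decomposition is invalid.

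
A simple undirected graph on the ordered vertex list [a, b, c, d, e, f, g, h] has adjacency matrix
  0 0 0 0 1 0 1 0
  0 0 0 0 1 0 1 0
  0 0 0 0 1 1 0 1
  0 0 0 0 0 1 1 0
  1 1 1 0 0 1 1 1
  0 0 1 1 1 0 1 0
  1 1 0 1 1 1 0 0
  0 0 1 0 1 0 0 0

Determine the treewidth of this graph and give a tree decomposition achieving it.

Treewidth 2.
One such decomposition:
Bags: B1 = {e, f, g}  B2 = {d, f, g}  B3 = {b, e, g}  B4 = {c, e, f}  B5 = {a, e, g}  B6 = {c, e, h}
Tree: B1–B2, B1–B3, B1–B4, B1–B5, B4–B6

Every bag has size at most 3, so the width is 3 − 1 = 2 and tw(G) ≤ 2. Conversely, {d, f, g} is a clique of size 3, and the vertices of any clique must share a bag in every tree decomposition; so some bag has ≥ 3 vertices and tw(G) ≥ 2. Hence tw(G) = 2 exactly.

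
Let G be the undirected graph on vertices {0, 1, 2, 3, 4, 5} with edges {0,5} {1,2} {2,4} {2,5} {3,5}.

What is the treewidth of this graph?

1

A width-1 tree decomposition is:
Bags: B1 = {2, 5}  B2 = {0, 5}  B3 = {1, 2}  B4 = {2, 4}  B5 = {3, 5}
Tree: B1–B2, B1–B3, B1–B4, B2–B5
Each bag holds 2 vertices, so the decomposition has width 1, which upper-bounds the treewidth. G has an edge, so its treewidth is at least 1. Hence tw(G) = 1 exactly.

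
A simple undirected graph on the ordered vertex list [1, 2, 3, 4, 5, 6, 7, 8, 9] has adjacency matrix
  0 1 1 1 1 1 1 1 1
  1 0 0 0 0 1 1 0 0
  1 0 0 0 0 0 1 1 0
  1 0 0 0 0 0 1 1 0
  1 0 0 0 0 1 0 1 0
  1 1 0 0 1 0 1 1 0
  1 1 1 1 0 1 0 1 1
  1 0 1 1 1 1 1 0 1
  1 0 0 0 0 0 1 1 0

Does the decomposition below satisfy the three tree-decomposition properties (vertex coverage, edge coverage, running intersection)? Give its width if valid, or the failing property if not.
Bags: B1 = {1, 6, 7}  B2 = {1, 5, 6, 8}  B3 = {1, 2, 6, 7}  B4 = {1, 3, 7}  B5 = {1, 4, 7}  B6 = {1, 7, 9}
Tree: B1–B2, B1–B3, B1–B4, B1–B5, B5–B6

No — edge (8,7) lies in no bag.

A tree decomposition must satisfy three properties: every vertex lies in some bag; for every edge, both endpoints lie together in some bag; and for every vertex, the bags containing it form a connected subtree. Here edge (8,7) lies in no bag, so the decomposition is invalid.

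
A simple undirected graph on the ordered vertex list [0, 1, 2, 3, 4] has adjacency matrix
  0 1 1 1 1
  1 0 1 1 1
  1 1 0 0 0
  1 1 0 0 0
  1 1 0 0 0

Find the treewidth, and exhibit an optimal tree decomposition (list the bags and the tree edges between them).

Every bag has size at most 3, so the width is 3 − 1 = 2 and tw(G) ≤ 2. Conversely, {0, 1, 2} is a clique of size 3, and the vertices of any clique must share a bag in every tree decomposition; so some bag has ≥ 3 vertices and tw(G) ≥ 2. Hence tw(G) = 2 exactly.

Treewidth 2.
One optimal decomposition is:
Bags: B1 = {0, 1, 4}  B2 = {0, 1, 2}  B3 = {0, 1, 3}
Tree: B1–B2, B2–B3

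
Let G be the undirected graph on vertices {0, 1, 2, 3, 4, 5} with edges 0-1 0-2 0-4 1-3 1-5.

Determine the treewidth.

A width-1 tree decomposition is:
Bags: B1 = {0, 1}  B2 = {0, 4}  B3 = {0, 2}  B4 = {1, 3}  B5 = {1, 5}
Tree: B1–B2, B2–B3, B1–B4, B4–B5
The largest bag has 2 vertices, giving width 1; this decomposition certifies tw(G) ≤ 1. G has an edge, so its treewidth is at least 1. Therefore the treewidth is 1.

1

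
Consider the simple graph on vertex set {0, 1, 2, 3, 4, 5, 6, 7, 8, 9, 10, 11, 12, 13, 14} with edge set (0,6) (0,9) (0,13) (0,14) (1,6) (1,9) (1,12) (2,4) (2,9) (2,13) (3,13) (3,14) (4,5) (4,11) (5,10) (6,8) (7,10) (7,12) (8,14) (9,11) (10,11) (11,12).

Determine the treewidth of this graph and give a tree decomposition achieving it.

The largest bag has 4 vertices, giving width 3; this decomposition certifies tw(G) ≤ 3. For the lower bound: the 4 vertex sets {3,8,14}, {13}, {0}, {1,2,6,9} are disjoint, each induces a connected subgraph, and every pair is joined by at least one edge of G. Contracting each set to a single vertex therefore yields K_{4} as a minor, and since treewidth is minor-monotone, tw(G) ≥ tw(K_{4}) = 3. Hence tw(G) = 3 exactly.

Treewidth 3.
Bags: B1 = {3, 8, 13, 14}  B2 = {0, 8, 13, 14}  B3 = {0, 6, 8, 13}  B4 = {0, 2, 6, 13}  B5 = {0, 2, 6, 9}  B6 = {1, 2, 6, 9}  B7 = {1, 2, 4, 9}  B8 = {1, 4, 9, 11}  B9 = {1, 4, 11, 12}  B10 = {4, 5, 11, 12}  B11 = {5, 10, 11, 12}  B12 = {5, 7, 10, 12}
Tree: B1–B2, B2–B3, B3–B4, B4–B5, B5–B6, B6–B7, B7–B8, B8–B9, B9–B10, B10–B11, B11–B12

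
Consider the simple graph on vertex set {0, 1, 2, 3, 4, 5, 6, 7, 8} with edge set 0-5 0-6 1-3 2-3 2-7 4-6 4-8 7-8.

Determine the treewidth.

A width-1 tree decomposition is:
Bags: B1 = {0, 5}  B2 = {0, 6}  B3 = {4, 6}  B4 = {4, 8}  B5 = {7, 8}  B6 = {2, 7}  B7 = {2, 3}  B8 = {1, 3}
Tree: B1–B2, B2–B3, B3–B4, B4–B5, B5–B6, B6–B7, B7–B8
Each bag holds 2 vertices, so the decomposition has width 1, which upper-bounds the treewidth. G has an edge, so its treewidth is at least 1. Therefore the treewidth is 1.

1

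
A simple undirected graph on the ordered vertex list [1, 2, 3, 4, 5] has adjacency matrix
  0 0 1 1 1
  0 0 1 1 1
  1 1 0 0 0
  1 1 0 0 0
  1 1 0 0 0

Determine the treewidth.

2

A width-2 tree decomposition is:
Bags: B1 = {1, 2, 3}  B2 = {1, 2, 4}  B3 = {1, 2, 5}
Tree: B1–B2, B2–B3
Every bag has size at most 3, so the width is 3 − 1 = 2 and tw(G) ≤ 2. For the lower bound, G contains the cycle 3–2–4–1–3, so G is not a forest; only forests have treewidth ≤ 1, hence tw(G) ≥ 2. Therefore the treewidth is 2.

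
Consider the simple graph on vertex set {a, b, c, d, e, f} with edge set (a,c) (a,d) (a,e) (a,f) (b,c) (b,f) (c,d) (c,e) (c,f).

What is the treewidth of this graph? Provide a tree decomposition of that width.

Every bag has size at most 3, so the width is 3 − 1 = 2 and tw(G) ≤ 2. Conversely, {a, c, d} is a clique of size 3, and the vertices of any clique must share a bag in every tree decomposition; so some bag has ≥ 3 vertices and tw(G) ≥ 2. Combining the bounds, tw(G) = 2.

Treewidth 2.
Bags: B1 = {a, c, f}  B2 = {b, c, f}  B3 = {a, c, e}  B4 = {a, c, d}
Tree: B1–B2, B1–B3, B3–B4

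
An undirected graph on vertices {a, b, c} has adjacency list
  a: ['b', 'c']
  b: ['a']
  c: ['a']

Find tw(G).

1

A width-1 tree decomposition is:
Bags: B1 = {a, c}  B2 = {a, b}
Tree: B1–B2
Each bag holds 2 vertices, so the decomposition has width 1, which upper-bounds the treewidth. G has an edge, so its treewidth is at least 1. Combining the bounds, tw(G) = 1.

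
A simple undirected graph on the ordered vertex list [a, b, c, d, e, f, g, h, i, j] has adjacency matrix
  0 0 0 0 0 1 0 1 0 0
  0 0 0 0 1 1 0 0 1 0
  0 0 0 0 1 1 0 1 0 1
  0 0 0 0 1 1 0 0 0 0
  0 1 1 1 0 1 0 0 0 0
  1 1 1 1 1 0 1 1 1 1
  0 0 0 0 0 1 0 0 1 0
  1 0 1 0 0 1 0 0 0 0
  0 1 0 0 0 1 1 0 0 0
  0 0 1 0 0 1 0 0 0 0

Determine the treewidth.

2

A width-2 tree decomposition is:
Bags: B1 = {b, e, f}  B2 = {d, e, f}  B3 = {b, f, i}  B4 = {f, g, i}  B5 = {c, e, f}  B6 = {c, f, h}  B7 = {a, f, h}  B8 = {c, f, j}
Tree: B1–B2, B1–B3, B3–B4, B2–B5, B5–B6, B6–B7, B6–B8
Every bag has size at most 3, so the width is 3 − 1 = 2 and tw(G) ≤ 2. Conversely, {d, e, f} is a clique of size 3, and the vertices of any clique must share a bag in every tree decomposition; so some bag has ≥ 3 vertices and tw(G) ≥ 2. Therefore the treewidth is 2.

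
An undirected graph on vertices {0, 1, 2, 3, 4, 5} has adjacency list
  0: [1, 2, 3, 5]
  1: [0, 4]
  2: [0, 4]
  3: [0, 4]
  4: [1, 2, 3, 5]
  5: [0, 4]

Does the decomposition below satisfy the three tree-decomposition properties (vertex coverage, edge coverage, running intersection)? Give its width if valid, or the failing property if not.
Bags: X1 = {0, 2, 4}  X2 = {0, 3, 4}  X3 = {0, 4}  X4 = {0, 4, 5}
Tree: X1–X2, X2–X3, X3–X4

A tree decomposition must satisfy three properties: every vertex lies in some bag; for every edge, both endpoints lie together in some bag; and for every vertex, the bags containing it form a connected subtree. Here vertex 1 appears in no bag, so the decomposition is invalid.

No — vertex 1 appears in no bag.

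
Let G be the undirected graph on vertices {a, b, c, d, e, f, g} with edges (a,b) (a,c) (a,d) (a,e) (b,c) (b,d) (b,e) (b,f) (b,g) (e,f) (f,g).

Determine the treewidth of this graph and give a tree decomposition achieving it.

Each bag holds 3 vertices, so the decomposition has width 2, which upper-bounds the treewidth. For the lower bound, the 3 vertices {b, f, g} are pairwise adjacent, and any tree decomposition puts a clique entirely inside one bag — forcing width ≥ 2. Hence tw(G) = 2 exactly.

Treewidth 2.
Bags: B1 = {a, b, e}  B2 = {a, b, c}  B3 = {b, e, f}  B4 = {a, b, d}  B5 = {b, f, g}
Tree: B1–B2, B1–B3, B1–B4, B3–B5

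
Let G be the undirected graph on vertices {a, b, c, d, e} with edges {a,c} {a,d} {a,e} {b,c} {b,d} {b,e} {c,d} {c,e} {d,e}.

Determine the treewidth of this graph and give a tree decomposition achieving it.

Treewidth 3.
One optimal decomposition is:
Bags: B1 = {a, c, d, e}  B2 = {b, c, d, e}
Tree: B1–B2

Each bag holds 4 vertices, so the decomposition has width 3, which upper-bounds the treewidth. Conversely, {a, c, d, e} is a clique of size 4, and the vertices of any clique must share a bag in every tree decomposition; so some bag has ≥ 4 vertices and tw(G) ≥ 3. Combining the bounds, tw(G) = 3.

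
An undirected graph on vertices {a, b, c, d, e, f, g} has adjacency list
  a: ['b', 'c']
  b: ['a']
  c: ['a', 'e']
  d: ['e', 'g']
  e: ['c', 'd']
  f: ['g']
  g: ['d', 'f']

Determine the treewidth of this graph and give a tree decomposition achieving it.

Treewidth 1.
Bags: B1 = {a, b}  B2 = {a, c}  B3 = {c, e}  B4 = {d, e}  B5 = {d, g}  B6 = {f, g}
Tree: B1–B2, B2–B3, B3–B4, B4–B5, B5–B6

Every bag has size at most 2, so the width is 2 − 1 = 1 and tw(G) ≤ 1. Any graph with an edge has treewidth ≥ 1, and G has the edge b–a. The upper and lower bounds meet at 1, so that is the treewidth.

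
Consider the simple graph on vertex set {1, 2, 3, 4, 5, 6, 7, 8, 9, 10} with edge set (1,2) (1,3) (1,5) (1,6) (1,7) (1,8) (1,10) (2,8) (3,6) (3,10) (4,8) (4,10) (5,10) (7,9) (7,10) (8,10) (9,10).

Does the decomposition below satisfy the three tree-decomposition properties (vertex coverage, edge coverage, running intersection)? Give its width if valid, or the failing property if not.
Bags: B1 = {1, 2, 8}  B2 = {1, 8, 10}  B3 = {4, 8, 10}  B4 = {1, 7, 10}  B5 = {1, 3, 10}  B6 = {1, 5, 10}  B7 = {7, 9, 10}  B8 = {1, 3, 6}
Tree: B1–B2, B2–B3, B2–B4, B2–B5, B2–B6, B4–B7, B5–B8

Checking the three conditions: (i) the bags cover all of {1, 2, 3, 4, 5, 6, 7, 8, 9, 10}; (ii) for each edge, some bag contains both endpoints; (iii) the bags containing any fixed vertex form a subtree. All hold, so the decomposition is valid with width 3 − 1 = 2.

Yes; width 2.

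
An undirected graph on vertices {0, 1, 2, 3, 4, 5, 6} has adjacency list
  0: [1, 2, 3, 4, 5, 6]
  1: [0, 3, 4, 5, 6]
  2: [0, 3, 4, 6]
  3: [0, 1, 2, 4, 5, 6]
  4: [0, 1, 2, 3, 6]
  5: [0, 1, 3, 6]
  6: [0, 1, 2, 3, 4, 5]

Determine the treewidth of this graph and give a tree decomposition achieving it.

Each bag holds 5 vertices, so the decomposition has width 4, which upper-bounds the treewidth. Conversely, {0, 1, 3, 4, 6} is a clique of size 5, and the vertices of any clique must share a bag in every tree decomposition; so some bag has ≥ 5 vertices and tw(G) ≥ 4. The upper and lower bounds meet at 4, so that is the treewidth.

Treewidth 4.
Bags: B1 = {0, 1, 3, 4, 6}  B2 = {0, 2, 3, 4, 6}  B3 = {0, 1, 3, 5, 6}
Tree: B1–B2, B1–B3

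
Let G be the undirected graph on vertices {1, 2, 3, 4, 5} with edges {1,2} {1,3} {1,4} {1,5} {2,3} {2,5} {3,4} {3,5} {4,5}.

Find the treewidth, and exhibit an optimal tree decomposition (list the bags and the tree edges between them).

Every bag has size at most 4, so the width is 4 − 1 = 3 and tw(G) ≤ 3. Conversely, {1, 2, 3, 5} is a clique of size 4, and the vertices of any clique must share a bag in every tree decomposition; so some bag has ≥ 4 vertices and tw(G) ≥ 3. The upper and lower bounds meet at 3, so that is the treewidth.

Treewidth 3.
Bags: B1 = {1, 3, 4, 5}  B2 = {1, 2, 3, 5}
Tree: B1–B2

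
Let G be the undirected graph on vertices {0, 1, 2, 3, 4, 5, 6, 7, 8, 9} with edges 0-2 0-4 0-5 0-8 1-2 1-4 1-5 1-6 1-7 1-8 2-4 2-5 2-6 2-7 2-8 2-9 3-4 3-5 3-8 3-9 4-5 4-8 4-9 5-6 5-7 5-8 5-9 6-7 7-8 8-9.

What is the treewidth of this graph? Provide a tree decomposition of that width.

Treewidth 4.
Bags: B1 = {1, 2, 4, 5, 8}  B2 = {2, 4, 5, 8, 9}  B3 = {3, 4, 5, 8, 9}  B4 = {1, 2, 5, 7, 8}  B5 = {0, 2, 4, 5, 8}  B6 = {1, 2, 5, 6, 7}
Tree: B1–B2, B2–B3, B1–B4, B1–B5, B4–B6

Every bag has size at most 5, so the width is 5 − 1 = 4 and tw(G) ≤ 4. On the other hand G contains the 5-clique {0, 2, 4, 5, 8}. A clique must lie in a single bag of any decomposition, so no decomposition can have width below 4. Combining the bounds, tw(G) = 4.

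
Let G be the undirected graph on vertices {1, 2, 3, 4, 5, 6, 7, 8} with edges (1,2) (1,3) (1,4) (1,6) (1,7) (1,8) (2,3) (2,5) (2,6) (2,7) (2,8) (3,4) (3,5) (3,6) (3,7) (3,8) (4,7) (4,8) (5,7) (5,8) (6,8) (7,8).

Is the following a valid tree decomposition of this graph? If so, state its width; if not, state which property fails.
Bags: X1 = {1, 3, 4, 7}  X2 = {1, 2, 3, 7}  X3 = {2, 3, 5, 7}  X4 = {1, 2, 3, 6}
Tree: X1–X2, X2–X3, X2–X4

No — vertex 8 appears in no bag.

A tree decomposition must satisfy three properties: every vertex lies in some bag; for every edge, both endpoints lie together in some bag; and for every vertex, the bags containing it form a connected subtree. Here vertex 8 appears in no bag, so the decomposition is invalid.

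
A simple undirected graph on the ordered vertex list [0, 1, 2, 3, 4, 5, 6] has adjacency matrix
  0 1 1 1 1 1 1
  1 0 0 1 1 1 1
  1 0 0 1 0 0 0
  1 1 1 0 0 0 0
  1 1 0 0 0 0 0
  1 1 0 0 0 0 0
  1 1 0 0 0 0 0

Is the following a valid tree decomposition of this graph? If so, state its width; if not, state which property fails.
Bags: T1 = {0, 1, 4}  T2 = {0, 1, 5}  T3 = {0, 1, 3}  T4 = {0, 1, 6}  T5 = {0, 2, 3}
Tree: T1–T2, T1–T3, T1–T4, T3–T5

Vertex coverage: the bags together contain {0, 1, 2, 3, 4, 5, 6}, the full vertex set. Edge coverage: each edge of G has both endpoints in at least one bag. Running intersection: for every vertex, the bags containing it form a connected subtree. All three properties hold, so this is a valid tree decomposition of width max|bag| − 1 = 2, and hence tw(G) ≤ 2.

Yes; width 2.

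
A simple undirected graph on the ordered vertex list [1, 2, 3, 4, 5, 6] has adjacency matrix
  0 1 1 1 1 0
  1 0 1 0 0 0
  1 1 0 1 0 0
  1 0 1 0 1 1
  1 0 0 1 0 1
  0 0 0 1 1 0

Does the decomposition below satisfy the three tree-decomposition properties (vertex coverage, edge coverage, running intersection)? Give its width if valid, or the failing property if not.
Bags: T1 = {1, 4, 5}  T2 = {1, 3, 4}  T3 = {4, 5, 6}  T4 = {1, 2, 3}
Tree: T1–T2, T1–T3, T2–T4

Yes; width 2.

Vertex coverage: the bags together contain {1, 2, 3, 4, 5, 6}, the full vertex set. Edge coverage: each edge of G has both endpoints in at least one bag. Running intersection: for every vertex, the bags containing it form a connected subtree. All three properties hold, so this is a valid tree decomposition of width max|bag| − 1 = 2, and hence tw(G) ≤ 2.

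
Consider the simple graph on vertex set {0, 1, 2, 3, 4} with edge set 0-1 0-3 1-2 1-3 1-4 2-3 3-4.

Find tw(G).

A width-2 tree decomposition is:
Bags: B1 = {1, 3, 4}  B2 = {1, 2, 3}  B3 = {0, 1, 3}
Tree: B1–B2, B1–B3
The largest bag has 3 vertices, giving width 2; this decomposition certifies tw(G) ≤ 2. On the other hand G contains the 3-clique {0, 1, 3}. A clique must lie in a single bag of any decomposition, so no decomposition can have width below 2. Hence tw(G) = 2 exactly.

2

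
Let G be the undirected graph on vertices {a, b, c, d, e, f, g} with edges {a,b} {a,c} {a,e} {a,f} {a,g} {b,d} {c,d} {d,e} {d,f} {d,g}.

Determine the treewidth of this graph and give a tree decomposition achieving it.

The largest bag has 3 vertices, giving width 2; this decomposition certifies tw(G) ≤ 2. Since a–e–d–b–a is a cycle in G, G is not acyclic. Forests are exactly the graphs of treewidth ≤ 1, so tw(G) ≥ 2. Combining the bounds, tw(G) = 2.

Treewidth 2.
Bags: B1 = {a, d, e}  B2 = {a, b, d}  B3 = {a, d, f}  B4 = {a, d, g}  B5 = {a, c, d}
Tree: B1–B2, B2–B3, B3–B4, B4–B5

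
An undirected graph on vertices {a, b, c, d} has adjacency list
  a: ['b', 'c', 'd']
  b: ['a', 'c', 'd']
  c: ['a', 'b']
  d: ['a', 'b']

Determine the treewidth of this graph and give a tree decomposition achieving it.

Treewidth 2.
One optimal decomposition is:
Bags: B1 = {a, b, c}  B2 = {a, b, d}
Tree: B1–B2

Every bag has size at most 3, so the width is 3 − 1 = 2 and tw(G) ≤ 2. Conversely, {a, b, d} is a clique of size 3, and the vertices of any clique must share a bag in every tree decomposition; so some bag has ≥ 3 vertices and tw(G) ≥ 2. Hence tw(G) = 2 exactly.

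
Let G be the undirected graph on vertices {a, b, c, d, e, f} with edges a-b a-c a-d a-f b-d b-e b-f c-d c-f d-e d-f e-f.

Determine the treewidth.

A width-3 tree decomposition is:
Bags: B1 = {a, b, d, f}  B2 = {a, c, d, f}  B3 = {b, d, e, f}
Tree: B1–B2, B1–B3
Every bag has size at most 4, so the width is 4 − 1 = 3 and tw(G) ≤ 3. For the lower bound, the 4 vertices {b, d, e, f} are pairwise adjacent, and any tree decomposition puts a clique entirely inside one bag — forcing width ≥ 3. Combining the bounds, tw(G) = 3.

3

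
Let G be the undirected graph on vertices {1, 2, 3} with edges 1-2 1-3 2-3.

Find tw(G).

2

A width-2 tree decomposition is:
Bags: B1 = {1, 2, 3}
Tree: (single bag)
With just one bag of size 3, the width is 3 − 1 = 2, so tw(G) ≤ 2. For the lower bound, the 3 vertices {1, 2, 3} are pairwise adjacent, and any tree decomposition puts a clique entirely inside one bag — forcing width ≥ 2. Hence tw(G) = 2 exactly.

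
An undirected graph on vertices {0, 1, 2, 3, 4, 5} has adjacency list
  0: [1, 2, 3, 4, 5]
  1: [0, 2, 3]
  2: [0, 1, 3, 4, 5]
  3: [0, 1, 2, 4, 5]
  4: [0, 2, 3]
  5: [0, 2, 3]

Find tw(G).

3

A width-3 tree decomposition is:
Bags: B1 = {0, 2, 3, 4}  B2 = {0, 1, 2, 3}  B3 = {0, 2, 3, 5}
Tree: B1–B2, B1–B3
The largest bag has 4 vertices, giving width 3; this decomposition certifies tw(G) ≤ 3. For the lower bound, the 4 vertices {0, 1, 2, 3} are pairwise adjacent, and any tree decomposition puts a clique entirely inside one bag — forcing width ≥ 3. Hence tw(G) = 3 exactly.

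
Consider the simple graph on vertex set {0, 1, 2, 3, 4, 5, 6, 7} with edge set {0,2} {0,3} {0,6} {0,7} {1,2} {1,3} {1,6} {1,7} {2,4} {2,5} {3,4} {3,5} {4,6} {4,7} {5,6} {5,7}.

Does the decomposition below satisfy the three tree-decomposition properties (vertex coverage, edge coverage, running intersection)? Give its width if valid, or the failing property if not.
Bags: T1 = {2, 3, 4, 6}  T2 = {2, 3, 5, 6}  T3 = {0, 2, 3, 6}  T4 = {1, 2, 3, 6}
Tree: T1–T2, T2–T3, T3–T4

No — vertex 7 appears in no bag.

A tree decomposition must satisfy three properties: every vertex lies in some bag; for every edge, both endpoints lie together in some bag; and for every vertex, the bags containing it form a connected subtree. Here vertex 7 appears in no bag, so the decomposition is invalid.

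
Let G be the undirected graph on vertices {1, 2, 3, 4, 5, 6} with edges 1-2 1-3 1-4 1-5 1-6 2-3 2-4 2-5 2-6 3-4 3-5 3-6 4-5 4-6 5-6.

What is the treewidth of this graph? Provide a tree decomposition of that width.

With just one bag of size 6, the width is 6 − 1 = 5, so tw(G) ≤ 5. For the lower bound, the 6 vertices {1, 2, 3, 4, 5, 6} are pairwise adjacent, and any tree decomposition puts a clique entirely inside one bag — forcing width ≥ 5. The upper and lower bounds meet at 5, so that is the treewidth.

Treewidth 5.
Bags: B1 = {1, 2, 3, 4, 5, 6}
Tree: (single bag)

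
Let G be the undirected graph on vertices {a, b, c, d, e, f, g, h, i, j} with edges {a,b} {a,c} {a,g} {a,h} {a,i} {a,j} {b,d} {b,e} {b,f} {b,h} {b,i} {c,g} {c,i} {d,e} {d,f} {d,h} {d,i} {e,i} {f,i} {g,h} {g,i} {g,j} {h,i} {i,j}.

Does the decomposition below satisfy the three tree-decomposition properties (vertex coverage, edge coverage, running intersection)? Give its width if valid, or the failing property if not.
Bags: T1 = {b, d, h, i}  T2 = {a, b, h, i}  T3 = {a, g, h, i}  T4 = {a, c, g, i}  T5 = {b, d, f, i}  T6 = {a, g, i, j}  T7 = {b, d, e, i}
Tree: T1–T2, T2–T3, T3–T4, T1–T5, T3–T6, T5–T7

Every vertex of G appears in some bag (union = {a, b, c, d, e, f, g, h, i, j}); every edge is covered by a bag; and for each vertex v the set of bags containing v is connected in the bag tree. The decomposition is therefore valid. The largest bag has 4 vertices, so the width is 3.

Yes; width 3.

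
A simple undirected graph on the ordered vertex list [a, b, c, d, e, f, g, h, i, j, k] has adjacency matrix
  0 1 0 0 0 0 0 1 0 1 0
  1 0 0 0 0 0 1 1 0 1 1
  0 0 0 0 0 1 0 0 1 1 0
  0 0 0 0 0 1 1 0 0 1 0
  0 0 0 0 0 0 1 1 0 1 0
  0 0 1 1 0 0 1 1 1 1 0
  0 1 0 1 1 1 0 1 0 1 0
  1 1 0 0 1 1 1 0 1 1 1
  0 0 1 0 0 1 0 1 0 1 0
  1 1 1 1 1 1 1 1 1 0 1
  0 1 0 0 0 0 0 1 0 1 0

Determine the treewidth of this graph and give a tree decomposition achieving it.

Each bag holds 4 vertices, so the decomposition has width 3, which upper-bounds the treewidth. For the lower bound, the 4 vertices {d, f, g, j} are pairwise adjacent, and any tree decomposition puts a clique entirely inside one bag — forcing width ≥ 3. The upper and lower bounds meet at 3, so that is the treewidth.

Treewidth 3.
One such decomposition:
Bags: B1 = {f, g, h, j}  B2 = {b, g, h, j}  B3 = {f, h, i, j}  B4 = {d, f, g, j}  B5 = {e, g, h, j}  B6 = {b, h, j, k}  B7 = {c, f, i, j}  B8 = {a, b, h, j}
Tree: B1–B2, B1–B3, B1–B4, B2–B5, B2–B6, B3–B7, B2–B8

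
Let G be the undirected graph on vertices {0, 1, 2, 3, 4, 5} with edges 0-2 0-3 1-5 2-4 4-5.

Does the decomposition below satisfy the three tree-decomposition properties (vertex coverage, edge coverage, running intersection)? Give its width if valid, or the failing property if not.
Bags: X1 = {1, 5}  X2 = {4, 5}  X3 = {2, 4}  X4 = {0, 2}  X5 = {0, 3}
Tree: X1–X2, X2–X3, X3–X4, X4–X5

Checking the three conditions: (i) the bags cover all of {0, 1, 2, 3, 4, 5}; (ii) for each edge, some bag contains both endpoints; (iii) the bags containing any fixed vertex form a subtree. All hold, so the decomposition is valid with width 2 − 1 = 1.

Yes; width 1.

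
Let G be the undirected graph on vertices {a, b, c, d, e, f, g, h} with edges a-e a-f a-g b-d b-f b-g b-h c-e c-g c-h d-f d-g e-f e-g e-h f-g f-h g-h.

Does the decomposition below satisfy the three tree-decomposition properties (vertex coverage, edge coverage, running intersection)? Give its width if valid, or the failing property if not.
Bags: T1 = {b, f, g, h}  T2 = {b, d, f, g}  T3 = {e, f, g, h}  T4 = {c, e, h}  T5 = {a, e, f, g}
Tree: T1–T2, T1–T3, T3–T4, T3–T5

No — edge (g,c) lies in no bag.

A tree decomposition must satisfy three properties: every vertex lies in some bag; for every edge, both endpoints lie together in some bag; and for every vertex, the bags containing it form a connected subtree. Here edge (g,c) lies in no bag, so the decomposition is invalid.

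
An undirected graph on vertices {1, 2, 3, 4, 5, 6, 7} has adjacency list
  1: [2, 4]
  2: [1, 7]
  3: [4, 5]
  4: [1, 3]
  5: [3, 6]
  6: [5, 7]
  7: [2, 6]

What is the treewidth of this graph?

2

A width-2 tree decomposition is:
Bags: B1 = {1, 2, 7}  B2 = {1, 6, 7}  B3 = {1, 5, 6}  B4 = {1, 3, 5}  B5 = {1, 3, 4}
Tree: B1–B2, B2–B3, B3–B4, B4–B5
The largest bag has 3 vertices, giving width 2; this decomposition certifies tw(G) ≤ 2. Since 1–2–7–6–5–3–4–1 is a cycle in G, G is not acyclic. Forests are exactly the graphs of treewidth ≤ 1, so tw(G) ≥ 2. The upper and lower bounds meet at 2, so that is the treewidth.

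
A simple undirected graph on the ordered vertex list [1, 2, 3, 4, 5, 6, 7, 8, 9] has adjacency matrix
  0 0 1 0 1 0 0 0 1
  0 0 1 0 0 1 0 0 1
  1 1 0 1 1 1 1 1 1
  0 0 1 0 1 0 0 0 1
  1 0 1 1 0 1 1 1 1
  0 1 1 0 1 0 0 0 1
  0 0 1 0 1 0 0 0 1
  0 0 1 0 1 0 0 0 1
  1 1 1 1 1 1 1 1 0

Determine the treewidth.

A width-3 tree decomposition is:
Bags: B1 = {3, 4, 5, 9}  B2 = {1, 3, 5, 9}  B3 = {3, 5, 8, 9}  B4 = {3, 5, 6, 9}  B5 = {3, 5, 7, 9}  B6 = {2, 3, 6, 9}
Tree: B1–B2, B2–B3, B1–B4, B1–B5, B4–B6
The largest bag has 4 vertices, giving width 3; this decomposition certifies tw(G) ≤ 3. For the lower bound, the 4 vertices {2, 3, 6, 9} are pairwise adjacent, and any tree decomposition puts a clique entirely inside one bag — forcing width ≥ 3. Combining the bounds, tw(G) = 3.

3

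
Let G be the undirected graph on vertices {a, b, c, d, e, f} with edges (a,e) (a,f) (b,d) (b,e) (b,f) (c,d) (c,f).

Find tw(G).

2

A width-2 tree decomposition is:
Bags: B1 = {a, b, e}  B2 = {a, b, f}  B3 = {b, d, f}  B4 = {c, d, f}
Tree: B1–B2, B2–B3, B3–B4
Each bag holds 3 vertices, so the decomposition has width 2, which upper-bounds the treewidth. For the lower bound, G contains the cycle e–a–f–b–e, so G is not a forest; only forests have treewidth ≤ 1, hence tw(G) ≥ 2. Combining the bounds, tw(G) = 2.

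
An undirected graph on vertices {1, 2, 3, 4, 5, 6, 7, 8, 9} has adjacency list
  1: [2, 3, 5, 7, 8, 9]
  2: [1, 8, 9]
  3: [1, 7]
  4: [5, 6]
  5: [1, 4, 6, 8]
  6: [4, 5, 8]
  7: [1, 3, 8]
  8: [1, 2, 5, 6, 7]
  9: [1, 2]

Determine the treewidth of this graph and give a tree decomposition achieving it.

Treewidth 2.
One optimal decomposition is:
Bags: B1 = {1, 2, 8}  B2 = {1, 2, 9}  B3 = {1, 7, 8}  B4 = {1, 3, 7}  B5 = {1, 5, 8}  B6 = {5, 6, 8}  B7 = {4, 5, 6}
Tree: B1–B2, B1–B3, B3–B4, B1–B5, B5–B6, B6–B7

The largest bag has 3 vertices, giving width 2; this decomposition certifies tw(G) ≤ 2. Conversely, {1, 2, 8} is a clique of size 3, and the vertices of any clique must share a bag in every tree decomposition; so some bag has ≥ 3 vertices and tw(G) ≥ 2. The upper and lower bounds meet at 2, so that is the treewidth.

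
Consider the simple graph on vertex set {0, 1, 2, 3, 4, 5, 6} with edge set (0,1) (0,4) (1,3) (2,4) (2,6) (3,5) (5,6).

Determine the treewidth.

A width-2 tree decomposition is:
Bags: B1 = {1, 3, 5}  B2 = {0, 1, 5}  B3 = {0, 4, 5}  B4 = {2, 4, 5}  B5 = {2, 5, 6}
Tree: B1–B2, B2–B3, B3–B4, B4–B5
Every bag has size at most 3, so the width is 3 − 1 = 2 and tw(G) ≤ 2. The edges 5–3–1–0–4–2–6–5 form a cycle, so G is not a tree and its treewidth is at least 2. Combining the bounds, tw(G) = 2.

2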